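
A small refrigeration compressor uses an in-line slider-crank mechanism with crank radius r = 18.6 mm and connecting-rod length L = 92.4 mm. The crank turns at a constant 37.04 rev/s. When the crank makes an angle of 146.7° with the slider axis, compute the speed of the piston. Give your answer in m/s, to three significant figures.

ω = 2π·37 = 232.7 rad/s
For an in-line slider-crank, x = r cosθ + √(L² − r² sin²θ), so v = −rω sinθ·[1 + r cosθ/√(L² − r² sin²θ)].
With r = 0.0186 m, L = 0.0924 m, θ = 146.7°: √(L² − r² sin²θ) = 0.091834 m.
v = −0.0186·232.7·0.54902·[1 + 0.0186·-0.83581/0.091834] = -1.9743 m/s.
|v| = 1.9743 m/s.

1.97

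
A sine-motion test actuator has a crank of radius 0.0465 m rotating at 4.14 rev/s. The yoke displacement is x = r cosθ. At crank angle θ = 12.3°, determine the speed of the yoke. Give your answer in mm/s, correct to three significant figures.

258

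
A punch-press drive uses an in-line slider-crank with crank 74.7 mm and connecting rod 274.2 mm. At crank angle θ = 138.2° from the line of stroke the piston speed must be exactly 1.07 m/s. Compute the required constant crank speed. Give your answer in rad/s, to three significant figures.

For an in-line slider-crank, |v_piston| = rω|sinθ|·[1 + r cosθ/√(L² − r² sin²θ)].
With r = 0.0747 m, L = 0.2742 m, θ = 138.2°: the bracketed kinematic factor |dx/dθ| = 0.039507 m.
ω = v/|dx/dθ| = 1.07/0.039507 = 27.084 rad/s.

27.1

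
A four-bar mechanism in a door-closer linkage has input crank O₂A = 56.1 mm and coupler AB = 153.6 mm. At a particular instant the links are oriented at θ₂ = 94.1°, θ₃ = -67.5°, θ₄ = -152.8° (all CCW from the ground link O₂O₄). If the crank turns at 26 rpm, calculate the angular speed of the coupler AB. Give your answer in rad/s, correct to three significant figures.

0.918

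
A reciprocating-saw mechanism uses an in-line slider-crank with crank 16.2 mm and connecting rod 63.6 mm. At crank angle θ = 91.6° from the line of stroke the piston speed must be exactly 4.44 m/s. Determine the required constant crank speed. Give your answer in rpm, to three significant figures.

2640

For an in-line slider-crank, |v_piston| = rω|sinθ|·[1 + r cosθ/√(L² − r² sin²θ)].
With r = 0.0162 m, L = 0.0636 m, θ = 91.6°: the bracketed kinematic factor |dx/dθ| = 0.016075 m.
ω = v/|dx/dθ| = 4.44/0.016075 = 276.21 rad/s.
N = 60ω/(2π) = 2637.6 rpm.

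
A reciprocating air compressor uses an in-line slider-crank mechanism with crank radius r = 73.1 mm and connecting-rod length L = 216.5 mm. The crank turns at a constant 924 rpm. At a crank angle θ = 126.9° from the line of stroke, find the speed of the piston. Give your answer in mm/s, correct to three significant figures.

4470

ω = 2π·924/60 = 96.76 rad/s
For an in-line slider-crank, x = r cosθ + √(L² − r² sin²θ), so v = −rω sinθ·[1 + r cosθ/√(L² − r² sin²θ)].
With r = 0.0731 m, L = 0.2165 m, θ = 126.9°: √(L² − r² sin²θ) = 0.20846 m.
v = −0.0731·96.76·0.79968·[1 + 0.0731·-0.60042/0.20846] = -4.4654 m/s.
|v| = 4.4654 m/s = 4465.4 mm/s.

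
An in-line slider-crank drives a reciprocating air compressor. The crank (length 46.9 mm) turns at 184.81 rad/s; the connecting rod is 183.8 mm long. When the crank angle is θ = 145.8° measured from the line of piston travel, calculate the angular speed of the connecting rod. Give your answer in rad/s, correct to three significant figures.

39.4

ω = 184.8 rad/s
The rod makes angle φ with the slider axis where L sinφ = r sinθ; differentiating, L cosφ·φ̇ = r ω cosθ.
L cosφ = √(L² − r² sin²θ) = 0.1819 m.
|ω_rod| = r ω |cosθ| / √(L² − r² sin²θ) = 0.0469·184.8·0.82708/0.1819 = 39.411 rad/s.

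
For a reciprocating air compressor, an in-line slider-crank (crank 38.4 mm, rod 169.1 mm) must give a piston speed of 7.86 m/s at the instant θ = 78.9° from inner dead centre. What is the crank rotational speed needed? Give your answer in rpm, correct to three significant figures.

For an in-line slider-crank, |v_piston| = rω|sinθ|·[1 + r cosθ/√(L² − r² sin²θ)].
With r = 0.0384 m, L = 0.1691 m, θ = 78.9°: the bracketed kinematic factor |dx/dθ| = 0.039372 m.
ω = v/|dx/dθ| = 7.86/0.039372 = 199.64 rad/s.
N = 60ω/(2π) = 1906.4 rpm.

1910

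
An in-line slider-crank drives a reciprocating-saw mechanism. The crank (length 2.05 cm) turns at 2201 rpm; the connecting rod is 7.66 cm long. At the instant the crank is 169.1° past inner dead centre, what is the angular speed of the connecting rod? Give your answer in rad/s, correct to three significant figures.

60.6

ω = 230.5 rad/s (converted from 2201 rpm).
The rod makes angle φ with the slider axis where L sinφ = r sinθ; differentiating, L cosφ·φ̇ = r ω cosθ.
L cosφ = √(L² − r² sin²θ) = 0.076502 m.
|ω_rod| = r ω |cosθ| / √(L² − r² sin²θ) = 0.0205·230.5·0.98196/0.076502 = 60.649 rad/s.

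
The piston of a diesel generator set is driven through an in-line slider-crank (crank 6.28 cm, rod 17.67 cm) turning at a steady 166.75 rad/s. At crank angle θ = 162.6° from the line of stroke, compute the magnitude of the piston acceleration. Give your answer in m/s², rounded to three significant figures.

ω = 166.8 rad/s
x(θ) = r cosθ + √(L² − r² sin²θ); with ω constant, a = ω²·d²x/dθ².
d²x/dθ² = −r cosθ − r²(cos2θ)/√u − r⁴ sin²2θ/(4u^{3/2}),  u = L² − r² sin²θ = 0.0308702 m².
Substituting r = 0.0628 m, L = 0.1767 m, θ = 162.6°: d²x/dθ² = +0.041261 m.
a = ω²·d²x/dθ² = (166.8)²·(+0.041261) = +1147.3 m/s²;  |a| = 1147.3 m/s².

1150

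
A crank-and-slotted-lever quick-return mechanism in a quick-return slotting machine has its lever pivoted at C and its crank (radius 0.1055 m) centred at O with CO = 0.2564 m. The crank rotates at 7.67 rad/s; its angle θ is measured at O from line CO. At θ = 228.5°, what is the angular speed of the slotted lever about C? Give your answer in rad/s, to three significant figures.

1.27

ω = 7.67 rad/s
Crank pin A relative to C: A = (d + r cosθ, r sinθ); lever angle φ = atan2(r sinθ, d + r cosθ).
Differentiating tanφ: φ̇ = rω(d cosθ + r)/(d² + r² + 2dr cosθ).
d² + r² + 2dr cosθ = |CA|² = 0.0410232 m²;  d cosθ + r = -0.064396 m.
|ω_lever| = |0.1055·7.67·-0.064396| / 0.0410232 = 1.2702 rad/s.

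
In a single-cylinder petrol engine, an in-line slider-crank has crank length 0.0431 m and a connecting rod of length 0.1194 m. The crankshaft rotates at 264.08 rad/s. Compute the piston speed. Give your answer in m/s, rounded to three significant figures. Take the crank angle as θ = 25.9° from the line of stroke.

ω = 264.1 rad/s
For an in-line slider-crank, x = r cosθ + √(L² − r² sin²θ), so v = −rω sinθ·[1 + r cosθ/√(L² − r² sin²θ)].
With r = 0.0431 m, L = 0.1194 m, θ = 25.9°: √(L² − r² sin²θ) = 0.11791 m.
v = −0.0431·264.1·0.43680·[1 + 0.0431·0.89956/0.11791] = -6.6064 m/s.
|v| = 6.6064 m/s.

6.61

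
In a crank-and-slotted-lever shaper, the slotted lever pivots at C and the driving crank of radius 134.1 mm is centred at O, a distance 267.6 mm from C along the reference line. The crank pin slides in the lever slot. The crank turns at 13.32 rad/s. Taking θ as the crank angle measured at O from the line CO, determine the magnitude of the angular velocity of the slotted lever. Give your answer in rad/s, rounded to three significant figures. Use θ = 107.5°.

ω = 13.32 rad/s
Crank pin A relative to C: A = (d + r cosθ, r sinθ); lever angle φ = atan2(r sinθ, d + r cosθ).
Differentiating tanφ: φ̇ = rω(d cosθ + r)/(d² + r² + 2dr cosθ).
d² + r² + 2dr cosθ = |CA|² = 0.0680108 m²;  d cosθ + r = +0.053631 m.
|ω_lever| = |0.1341·13.32·+0.053631| / 0.0680108 = 1.4085 rad/s.

1.41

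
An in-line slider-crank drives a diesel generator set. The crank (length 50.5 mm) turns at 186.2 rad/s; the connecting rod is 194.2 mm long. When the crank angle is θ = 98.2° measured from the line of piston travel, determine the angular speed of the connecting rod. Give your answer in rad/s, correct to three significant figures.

7.15

ω = 186.2 rad/s
The rod makes angle φ with the slider axis where L sinφ = r sinθ; differentiating, L cosφ·φ̇ = r ω cosθ.
L cosφ = √(L² − r² sin²θ) = 0.18766 m.
|ω_rod| = r ω |cosθ| / √(L² − r² sin²θ) = 0.0505·186.2·0.14263/0.18766 = 7.1468 rad/s.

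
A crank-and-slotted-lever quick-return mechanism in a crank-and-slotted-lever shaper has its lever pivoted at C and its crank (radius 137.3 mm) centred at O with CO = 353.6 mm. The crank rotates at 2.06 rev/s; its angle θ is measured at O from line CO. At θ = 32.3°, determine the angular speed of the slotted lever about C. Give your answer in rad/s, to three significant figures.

3.43

ω = 12.94 rad/s (from 2.06 rev/s).
Crank pin A relative to C: A = (d + r cosθ, r sinθ); lever angle φ = atan2(r sinθ, d + r cosθ).
Differentiating tanφ: φ̇ = rω(d cosθ + r)/(d² + r² + 2dr cosθ).
d² + r² + 2dr cosθ = |CA|² = 0.225958 m²;  d cosθ + r = +0.43618 m.
|ω_lever| = |0.1373·12.94·+0.43618| / 0.225958 = 3.4305 rad/s.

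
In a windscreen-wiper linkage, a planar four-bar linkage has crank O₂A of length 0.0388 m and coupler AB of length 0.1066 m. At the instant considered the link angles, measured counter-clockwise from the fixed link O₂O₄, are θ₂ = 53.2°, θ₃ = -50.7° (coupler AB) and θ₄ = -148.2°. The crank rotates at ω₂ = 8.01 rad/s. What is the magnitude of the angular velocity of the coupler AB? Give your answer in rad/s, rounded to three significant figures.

ω₂ = 8.01 rad/s
Differentiating the loop-closure r₂e^{iθ₂}+r₃e^{iθ₃}=r₁+r₄e^{iθ₄} gives r₂ω₂e^{iθ₂}+r₃ω₃e^{iθ₃}=r₄ω₄e^{iθ₄}.
Eliminating the other unknown: ω₃ = r₂ω₂ sin(θ₄−θ₂) / [r₃ sin(θ₃−θ₄)].
Numerator sine = +0.36488; denominator sine = +0.99144.
Result = 0.0388·8.01·(+0.36488) / (0.1066·(+0.99144)) = +1.073 rad/s; magnitude 1.073 rad/s.

1.07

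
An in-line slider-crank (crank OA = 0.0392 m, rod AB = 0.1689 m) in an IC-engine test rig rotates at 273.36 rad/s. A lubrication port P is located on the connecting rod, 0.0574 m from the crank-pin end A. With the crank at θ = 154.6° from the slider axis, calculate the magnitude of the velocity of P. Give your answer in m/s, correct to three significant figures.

ω = 273.4 rad/s.  Crank-pin speed |V_A| = rω = 10.716 m/s, perpendicular to OA.
Rod angle: sinφ = −(r/L) sinθ ⇒ φ = -5.713°; ω_rod = −rω cosθ/√(L²−r²sin²θ) = +57.597 rad/s.
V_P = V_A + ω_rod × AP, with AP = 0.0574 m along the rod.
Components: V_Px = −rω sinθ − a·ω_rod·sinφ = -4.2672 m/s;  V_Py = rω cosθ + a·ω_rod·cosφ = -6.3902 m/s.
|V_P| = √(V_Px² + V_Py²) = 7.684 m/s.

7.68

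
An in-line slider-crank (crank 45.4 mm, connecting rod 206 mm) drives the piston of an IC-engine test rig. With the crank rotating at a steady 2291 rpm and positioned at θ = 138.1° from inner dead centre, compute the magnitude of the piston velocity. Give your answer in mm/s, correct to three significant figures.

6070

ω = 2π·2291/60 = 239.9 rad/s
For an in-line slider-crank, x = r cosθ + √(L² − r² sin²θ), so v = −rω sinθ·[1 + r cosθ/√(L² − r² sin²θ)].
With r = 0.0454 m, L = 0.206 m, θ = 138.1°: √(L² − r² sin²θ) = 0.20376 m.
v = −0.0454·239.9·0.66783·[1 + 0.0454·-0.74431/0.20376] = -6.0677 m/s.
|v| = 6.0677 m/s = 6067.7 mm/s.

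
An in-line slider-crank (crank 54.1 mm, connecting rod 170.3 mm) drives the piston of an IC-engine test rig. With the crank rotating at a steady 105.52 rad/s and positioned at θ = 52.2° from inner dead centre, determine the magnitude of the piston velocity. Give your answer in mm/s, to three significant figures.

ω = 105.5 rad/s
For an in-line slider-crank, x = r cosθ + √(L² − r² sin²θ), so v = −rω sinθ·[1 + r cosθ/√(L² − r² sin²θ)].
With r = 0.0541 m, L = 0.1703 m, θ = 52.2°: √(L² − r² sin²θ) = 0.16485 m.
v = −0.0541·105.5·0.79016·[1 + 0.0541·0.61291/0.16485] = -5.418 m/s.
|v| = 5.418 m/s = 5418 mm/s.

5420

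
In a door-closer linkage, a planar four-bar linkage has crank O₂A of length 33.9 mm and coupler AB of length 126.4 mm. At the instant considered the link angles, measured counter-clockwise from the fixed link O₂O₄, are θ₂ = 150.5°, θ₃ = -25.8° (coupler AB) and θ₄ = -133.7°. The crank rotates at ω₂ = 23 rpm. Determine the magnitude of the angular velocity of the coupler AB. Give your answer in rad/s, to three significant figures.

0.658

ω₂ = 2.409 rad/s (from 23 rpm).
Differentiating the loop-closure r₂e^{iθ₂}+r₃e^{iθ₃}=r₁+r₄e^{iθ₄} gives r₂ω₂e^{iθ₂}+r₃ω₃e^{iθ₃}=r₄ω₄e^{iθ₄}.
Eliminating the other unknown: ω₃ = r₂ω₂ sin(θ₄−θ₂) / [r₃ sin(θ₃−θ₄)].
Numerator sine = +0.96945; denominator sine = +0.95159.
Result = 0.0339·2.409·(+0.96945) / (0.1264·(+0.95159)) = +0.65808 rad/s; magnitude 0.65808 rad/s.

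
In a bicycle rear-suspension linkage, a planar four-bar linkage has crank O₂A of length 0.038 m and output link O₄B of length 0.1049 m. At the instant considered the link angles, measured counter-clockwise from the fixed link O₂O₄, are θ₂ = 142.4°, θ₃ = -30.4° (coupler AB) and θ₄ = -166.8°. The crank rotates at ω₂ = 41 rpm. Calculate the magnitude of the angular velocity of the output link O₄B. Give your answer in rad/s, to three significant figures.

0.283

ω₂ = 4.294 rad/s (from 41 rpm).
Differentiating the loop-closure r₂e^{iθ₂}+r₃e^{iθ₃}=r₁+r₄e^{iθ₄} gives r₂ω₂e^{iθ₂}+r₃ω₃e^{iθ₃}=r₄ω₄e^{iθ₄}.
Eliminating the other unknown: ω₄ = r₂ω₂ sin(θ₂−θ₃) / [r₄ sin(θ₄−θ₃)].
Numerator sine = +0.12533; denominator sine = -0.68962.
Result = 0.038·4.294·(+0.12533) / (0.1049·(-0.68962)) = -0.28267 rad/s; magnitude 0.28267 rad/s.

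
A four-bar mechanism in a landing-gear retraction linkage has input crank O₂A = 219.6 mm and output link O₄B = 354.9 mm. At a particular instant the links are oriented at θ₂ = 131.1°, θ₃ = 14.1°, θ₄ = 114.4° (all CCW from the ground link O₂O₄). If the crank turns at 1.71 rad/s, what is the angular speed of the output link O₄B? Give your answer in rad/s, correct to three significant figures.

ω₂ = 1.71 rad/s
Differentiating the loop-closure r₂e^{iθ₂}+r₃e^{iθ₃}=r₁+r₄e^{iθ₄} gives r₂ω₂e^{iθ₂}+r₃ω₃e^{iθ₃}=r₄ω₄e^{iθ₄}.
Eliminating the other unknown: ω₄ = r₂ω₂ sin(θ₂−θ₃) / [r₄ sin(θ₄−θ₃)].
Numerator sine = +0.89101; denominator sine = +0.98389.
Result = 0.2196·1.71·(+0.89101) / (0.3549·(+0.98389)) = +0.95821 rad/s; magnitude 0.95821 rad/s.

0.958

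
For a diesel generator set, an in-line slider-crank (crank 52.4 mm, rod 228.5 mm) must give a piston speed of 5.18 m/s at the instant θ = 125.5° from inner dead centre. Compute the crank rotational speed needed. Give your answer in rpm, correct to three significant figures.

For an in-line slider-crank, |v_piston| = rω|sinθ|·[1 + r cosθ/√(L² − r² sin²θ)].
With r = 0.0524 m, L = 0.2285 m, θ = 125.5°: the bracketed kinematic factor |dx/dθ| = 0.036877 m.
ω = v/|dx/dθ| = 5.18/0.036877 = 140.47 rad/s.
N = 60ω/(2π) = 1341.4 rpm.

1340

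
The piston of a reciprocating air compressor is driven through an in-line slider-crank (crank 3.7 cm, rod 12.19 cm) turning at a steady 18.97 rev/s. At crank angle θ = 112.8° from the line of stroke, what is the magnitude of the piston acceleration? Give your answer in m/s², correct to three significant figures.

ω = 2π·19 = 119.2 rad/s
x(θ) = r cosθ + √(L² − r² sin²θ); with ω constant, a = ω²·d²x/dθ².
d²x/dθ² = −r cosθ − r²(cos2θ)/√u − r⁴ sin²2θ/(4u^{3/2}),  u = L² − r² sin²θ = 0.0136962 m².
Substituting r = 0.037 m, L = 0.1219 m, θ = 112.8°: d²x/dθ² = +0.022373 m.
a = ω²·d²x/dθ² = (119.2)²·(+0.022373) = +317.85 m/s²;  |a| = 317.85 m/s².

318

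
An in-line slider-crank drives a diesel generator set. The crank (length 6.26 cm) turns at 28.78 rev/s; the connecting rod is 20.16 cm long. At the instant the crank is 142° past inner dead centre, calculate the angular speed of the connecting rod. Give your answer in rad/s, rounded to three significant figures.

45.1

ω = 180.8 rad/s (converted from 28.78 rev/s).
The rod makes angle φ with the slider axis where L sinφ = r sinθ; differentiating, L cosφ·φ̇ = r ω cosθ.
L cosφ = √(L² − r² sin²θ) = 0.19788 m.
|ω_rod| = r ω |cosθ| / √(L² − r² sin²θ) = 0.0626·180.8·0.78801/0.19788 = 45.079 rad/s.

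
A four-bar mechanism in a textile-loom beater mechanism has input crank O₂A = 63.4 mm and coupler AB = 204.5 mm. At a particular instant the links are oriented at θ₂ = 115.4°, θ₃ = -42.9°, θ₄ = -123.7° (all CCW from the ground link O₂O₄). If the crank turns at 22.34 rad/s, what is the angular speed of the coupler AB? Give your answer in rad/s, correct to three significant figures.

6.02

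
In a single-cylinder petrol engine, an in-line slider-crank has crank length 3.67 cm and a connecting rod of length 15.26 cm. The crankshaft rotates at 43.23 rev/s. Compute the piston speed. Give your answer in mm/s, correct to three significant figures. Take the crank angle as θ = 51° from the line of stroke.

8940

ω = 2π·43.2 = 271.6 rad/s
For an in-line slider-crank, x = r cosθ + √(L² − r² sin²θ), so v = −rω sinθ·[1 + r cosθ/√(L² − r² sin²θ)].
With r = 0.0367 m, L = 0.1526 m, θ = 51°: √(L² − r² sin²θ) = 0.14991 m.
v = −0.0367·271.6·0.77715·[1 + 0.0367·0.62932/0.14991] = -8.9405 m/s.
|v| = 8.9405 m/s = 8940.5 mm/s.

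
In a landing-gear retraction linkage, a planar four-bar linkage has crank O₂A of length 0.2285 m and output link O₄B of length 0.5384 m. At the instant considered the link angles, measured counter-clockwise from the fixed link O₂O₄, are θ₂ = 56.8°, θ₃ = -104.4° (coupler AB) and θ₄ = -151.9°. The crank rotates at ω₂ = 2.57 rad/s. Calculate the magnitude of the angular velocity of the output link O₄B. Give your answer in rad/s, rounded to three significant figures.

0.477

ω₂ = 2.57 rad/s
Differentiating the loop-closure r₂e^{iθ₂}+r₃e^{iθ₃}=r₁+r₄e^{iθ₄} gives r₂ω₂e^{iθ₂}+r₃ω₃e^{iθ₃}=r₄ω₄e^{iθ₄}.
Eliminating the other unknown: ω₄ = r₂ω₂ sin(θ₂−θ₃) / [r₄ sin(θ₄−θ₃)].
Numerator sine = +0.32227; denominator sine = -0.73728.
Result = 0.2285·2.57·(+0.32227) / (0.5384·(-0.73728)) = -0.47676 rad/s; magnitude 0.47676 rad/s.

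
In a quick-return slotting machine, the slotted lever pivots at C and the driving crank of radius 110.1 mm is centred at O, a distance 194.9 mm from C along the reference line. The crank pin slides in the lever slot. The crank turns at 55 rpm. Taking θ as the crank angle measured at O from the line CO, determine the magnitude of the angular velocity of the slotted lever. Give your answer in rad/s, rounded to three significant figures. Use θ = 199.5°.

4.84

ω = 5.76 rad/s (from 55 rpm).
Crank pin A relative to C: A = (d + r cosθ, r sinθ); lever angle φ = atan2(r sinθ, d + r cosθ).
Differentiating tanφ: φ̇ = rω(d cosθ + r)/(d² + r² + 2dr cosθ).
d² + r² + 2dr cosθ = |CA|² = 0.00965269 m²;  d cosθ + r = -0.073621 m.
|ω_lever| = |0.1101·5.76·-0.073621| / 0.00965269 = 4.8365 rad/s.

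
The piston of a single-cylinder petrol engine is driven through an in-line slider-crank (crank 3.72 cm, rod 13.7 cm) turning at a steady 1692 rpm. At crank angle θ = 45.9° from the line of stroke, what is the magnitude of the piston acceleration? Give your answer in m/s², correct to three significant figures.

ω = 2π·1692/60 = 177.2 rad/s
x(θ) = r cosθ + √(L² − r² sin²θ); with ω constant, a = ω²·d²x/dθ².
d²x/dθ² = −r cosθ − r²(cos2θ)/√u − r⁴ sin²2θ/(4u^{3/2}),  u = L² − r² sin²θ = 0.0180553 m².
Substituting r = 0.0372 m, L = 0.137 m, θ = 45.9°: d²x/dθ² = -0.025762 m.
a = ω²·d²x/dθ² = (177.2)²·(-0.025762) = -808.78 m/s²;  |a| = 808.78 m/s².

809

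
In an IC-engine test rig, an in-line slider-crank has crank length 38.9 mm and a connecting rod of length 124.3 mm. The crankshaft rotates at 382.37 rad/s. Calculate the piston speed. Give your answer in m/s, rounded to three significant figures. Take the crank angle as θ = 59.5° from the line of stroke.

14.9

ω = 382.4 rad/s
For an in-line slider-crank, x = r cosθ + √(L² − r² sin²θ), so v = −rω sinθ·[1 + r cosθ/√(L² − r² sin²θ)].
With r = 0.0389 m, L = 0.1243 m, θ = 59.5°: √(L² − r² sin²θ) = 0.1197 m.
v = −0.0389·382.4·0.86163·[1 + 0.0389·0.50754/0.1197] = -14.93 m/s.
|v| = 14.93 m/s.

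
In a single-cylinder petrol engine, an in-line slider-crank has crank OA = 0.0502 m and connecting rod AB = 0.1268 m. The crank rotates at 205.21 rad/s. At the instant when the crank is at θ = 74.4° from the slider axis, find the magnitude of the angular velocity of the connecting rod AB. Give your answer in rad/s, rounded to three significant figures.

ω = 205.2 rad/s
The rod makes angle φ with the slider axis where L sinφ = r sinθ; differentiating, L cosφ·φ̇ = r ω cosθ.
L cosφ = √(L² − r² sin²θ) = 0.11722 m.
|ω_rod| = r ω |cosθ| / √(L² − r² sin²θ) = 0.0502·205.2·0.26892/0.11722 = 23.633 rad/s.

23.6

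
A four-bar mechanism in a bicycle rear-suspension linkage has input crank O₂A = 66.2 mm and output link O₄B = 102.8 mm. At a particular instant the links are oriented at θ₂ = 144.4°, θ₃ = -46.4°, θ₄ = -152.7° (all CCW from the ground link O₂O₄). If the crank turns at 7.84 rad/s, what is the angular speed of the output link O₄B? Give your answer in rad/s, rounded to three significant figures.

ω₂ = 7.84 rad/s
Differentiating the loop-closure r₂e^{iθ₂}+r₃e^{iθ₃}=r₁+r₄e^{iθ₄} gives r₂ω₂e^{iθ₂}+r₃ω₃e^{iθ₃}=r₄ω₄e^{iθ₄}.
Eliminating the other unknown: ω₄ = r₂ω₂ sin(θ₂−θ₃) / [r₄ sin(θ₄−θ₃)].
Numerator sine = -0.18738; denominator sine = -0.95981.
Result = 0.0662·7.84·(-0.18738) / (0.1028·(-0.95981)) = +0.98565 rad/s; magnitude 0.98565 rad/s.

0.986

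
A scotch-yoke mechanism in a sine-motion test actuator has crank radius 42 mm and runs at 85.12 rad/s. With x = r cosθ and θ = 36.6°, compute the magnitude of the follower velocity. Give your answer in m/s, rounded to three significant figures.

2.13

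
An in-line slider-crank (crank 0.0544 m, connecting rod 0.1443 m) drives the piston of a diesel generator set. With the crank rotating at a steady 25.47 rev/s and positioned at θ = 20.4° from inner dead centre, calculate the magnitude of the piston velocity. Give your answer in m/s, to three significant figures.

4.12

ω = 2π·25.5 = 160 rad/s
For an in-line slider-crank, x = r cosθ + √(L² − r² sin²θ), so v = −rω sinθ·[1 + r cosθ/√(L² − r² sin²θ)].
With r = 0.0544 m, L = 0.1443 m, θ = 20.4°: √(L² − r² sin²θ) = 0.14305 m.
v = −0.0544·160·0.34857·[1 + 0.0544·0.93728/0.14305] = -4.1162 m/s.
|v| = 4.1162 m/s.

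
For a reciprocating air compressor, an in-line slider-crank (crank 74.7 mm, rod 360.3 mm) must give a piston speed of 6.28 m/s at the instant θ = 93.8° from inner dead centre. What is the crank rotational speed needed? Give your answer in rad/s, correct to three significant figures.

85.5

For an in-line slider-crank, |v_piston| = rω|sinθ|·[1 + r cosθ/√(L² − r² sin²θ)].
With r = 0.0747 m, L = 0.3603 m, θ = 93.8°: the bracketed kinematic factor |dx/dθ| = 0.073489 m.
ω = v/|dx/dθ| = 6.28/0.073489 = 85.455 rad/s.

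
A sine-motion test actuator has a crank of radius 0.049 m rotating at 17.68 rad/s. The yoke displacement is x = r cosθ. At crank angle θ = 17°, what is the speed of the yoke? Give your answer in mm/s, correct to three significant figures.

ω = 17.68 rad/s
x = r cosθ ⇒ ẋ = −rω sinθ.
|v| = rω|sinθ| = 0.049·17.68·|sin 17°| = 0.25329 m/s = 253.29 mm/s.

253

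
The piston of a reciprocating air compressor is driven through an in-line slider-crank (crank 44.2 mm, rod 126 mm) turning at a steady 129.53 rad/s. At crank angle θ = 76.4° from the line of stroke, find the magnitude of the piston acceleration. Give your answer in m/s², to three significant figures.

ω = 129.5 rad/s
x(θ) = r cosθ + √(L² − r² sin²θ); with ω constant, a = ω²·d²x/dθ².
d²x/dθ² = −r cosθ − r²(cos2θ)/√u − r⁴ sin²2θ/(4u^{3/2}),  u = L² − r² sin²θ = 0.0140304 m².
Substituting r = 0.0442 m, L = 0.126 m, θ = 76.4°: d²x/dθ² = +0.0041562 m.
a = ω²·d²x/dθ² = (129.5)²·(+0.0041562) = +69.734 m/s²;  |a| = 69.734 m/s².

69.7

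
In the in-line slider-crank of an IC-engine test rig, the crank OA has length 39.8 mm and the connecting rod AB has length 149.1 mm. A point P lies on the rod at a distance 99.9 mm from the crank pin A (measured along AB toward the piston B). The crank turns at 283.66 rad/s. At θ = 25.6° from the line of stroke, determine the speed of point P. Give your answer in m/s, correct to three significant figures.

6.59

ω = 283.7 rad/s.  Crank-pin speed |V_A| = rω = 11.29 m/s, perpendicular to OA.
Rod angle: sinφ = −(r/L) sinθ ⇒ φ = -6.623°; ω_rod = −rω cosθ/√(L²−r²sin²θ) = -68.744 rad/s.
V_P = V_A + ω_rod × AP, with AP = 0.0999 m along the rod.
Components: V_Px = −rω sinθ − a·ω_rod·sinφ = -5.6702 m/s;  V_Py = rω cosθ + a·ω_rod·cosφ = +3.3597 m/s.
|V_P| = √(V_Px² + V_Py²) = 6.5908 m/s.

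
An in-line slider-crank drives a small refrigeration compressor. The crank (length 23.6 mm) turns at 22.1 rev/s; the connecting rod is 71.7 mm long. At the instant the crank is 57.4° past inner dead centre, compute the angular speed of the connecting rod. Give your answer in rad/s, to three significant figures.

25.6

ω = 138.9 rad/s (converted from 22.1 rev/s).
The rod makes angle φ with the slider axis where L sinφ = r sinθ; differentiating, L cosφ·φ̇ = r ω cosθ.
L cosφ = √(L² − r² sin²θ) = 0.068888 m.
|ω_rod| = r ω |cosθ| / √(L² − r² sin²θ) = 0.0236·138.9·0.53877/0.068888 = 25.63 rad/s.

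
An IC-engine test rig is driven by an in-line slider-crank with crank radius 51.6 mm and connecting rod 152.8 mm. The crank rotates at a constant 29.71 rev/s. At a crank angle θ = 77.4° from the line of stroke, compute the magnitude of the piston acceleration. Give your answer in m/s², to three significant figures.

ω = 2π·29.7 = 186.7 rad/s
x(θ) = r cosθ + √(L² − r² sin²θ); with ω constant, a = ω²·d²x/dθ².
d²x/dθ² = −r cosθ − r²(cos2θ)/√u − r⁴ sin²2θ/(4u^{3/2}),  u = L² − r² sin²θ = 0.020812 m².
Substituting r = 0.0516 m, L = 0.1528 m, θ = 77.4°: d²x/dθ² = +0.0053365 m.
a = ω²·d²x/dθ² = (186.7)²·(+0.0053365) = +185.96 m/s²;  |a| = 185.96 m/s².

186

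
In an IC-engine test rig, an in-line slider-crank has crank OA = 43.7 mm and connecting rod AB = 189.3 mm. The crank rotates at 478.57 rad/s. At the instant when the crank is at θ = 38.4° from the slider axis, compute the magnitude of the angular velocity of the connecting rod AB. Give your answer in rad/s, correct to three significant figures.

ω = 478.6 rad/s
The rod makes angle φ with the slider axis where L sinφ = r sinθ; differentiating, L cosφ·φ̇ = r ω cosθ.
L cosφ = √(L² − r² sin²θ) = 0.18734 m.
|ω_rod| = r ω |cosθ| / √(L² − r² sin²θ) = 0.0437·478.6·0.78369/0.18734 = 87.485 rad/s.

87.5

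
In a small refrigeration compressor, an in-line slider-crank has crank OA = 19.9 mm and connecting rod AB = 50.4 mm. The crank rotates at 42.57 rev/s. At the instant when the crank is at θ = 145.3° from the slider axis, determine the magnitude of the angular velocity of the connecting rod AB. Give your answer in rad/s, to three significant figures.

89.1

ω = 267.5 rad/s (converted from 42.57 rev/s).
The rod makes angle φ with the slider axis where L sinφ = r sinθ; differentiating, L cosφ·φ̇ = r ω cosθ.
L cosφ = √(L² − r² sin²θ) = 0.04911 m.
|ω_rod| = r ω |cosθ| / √(L² − r² sin²θ) = 0.0199·267.5·0.82214/0.04911 = 89.107 rad/s.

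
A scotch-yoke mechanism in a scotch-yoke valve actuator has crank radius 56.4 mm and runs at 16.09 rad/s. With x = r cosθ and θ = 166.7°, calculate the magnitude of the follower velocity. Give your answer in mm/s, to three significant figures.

ω = 16.09 rad/s
x = r cosθ ⇒ ẋ = −rω sinθ.
|v| = rω|sinθ| = 0.0564·16.09·|sin 166.7°| = 0.20876 m/s = 208.76 mm/s.

209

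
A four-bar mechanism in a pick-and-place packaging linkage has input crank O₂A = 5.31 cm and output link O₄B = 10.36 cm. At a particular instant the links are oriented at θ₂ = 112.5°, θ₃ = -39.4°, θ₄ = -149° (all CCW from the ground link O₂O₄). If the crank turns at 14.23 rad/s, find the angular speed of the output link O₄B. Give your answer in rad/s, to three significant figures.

3.65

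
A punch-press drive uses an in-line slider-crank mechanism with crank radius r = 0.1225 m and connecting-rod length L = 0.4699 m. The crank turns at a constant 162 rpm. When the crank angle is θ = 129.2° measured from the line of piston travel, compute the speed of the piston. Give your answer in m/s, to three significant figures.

ω = 2π·162/60 = 16.96 rad/s
For an in-line slider-crank, x = r cosθ + √(L² − r² sin²θ), so v = −rω sinθ·[1 + r cosθ/√(L² − r² sin²θ)].
With r = 0.1225 m, L = 0.4699 m, θ = 129.2°: √(L² − r² sin²θ) = 0.46021 m.
v = −0.1225·16.96·0.77494·[1 + 0.1225·-0.63203/0.46021] = -1.3395 m/s.
|v| = 1.3395 m/s.

1.34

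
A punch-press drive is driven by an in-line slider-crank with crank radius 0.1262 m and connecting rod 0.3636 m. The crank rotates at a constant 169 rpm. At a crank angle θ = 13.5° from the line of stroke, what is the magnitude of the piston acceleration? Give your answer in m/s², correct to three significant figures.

50.8

ω = 2π·169/60 = 17.7 rad/s
x(θ) = r cosθ + √(L² − r² sin²θ); with ω constant, a = ω²·d²x/dθ².
d²x/dθ² = −r cosθ − r²(cos2θ)/√u − r⁴ sin²2θ/(4u^{3/2}),  u = L² − r² sin²θ = 0.131337 m².
Substituting r = 0.1262 m, L = 0.3636 m, θ = 13.5°: d²x/dθ² = -0.16214 m.
a = ω²·d²x/dθ² = (17.7)²·(-0.16214) = -50.785 m/s²;  |a| = 50.785 m/s².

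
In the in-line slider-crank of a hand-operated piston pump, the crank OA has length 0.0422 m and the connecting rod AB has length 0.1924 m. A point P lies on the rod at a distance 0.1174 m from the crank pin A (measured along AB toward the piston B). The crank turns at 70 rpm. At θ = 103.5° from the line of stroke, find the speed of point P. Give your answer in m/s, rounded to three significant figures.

0.293

ω = 7.33 rad/s.  Crank-pin speed |V_A| = rω = 0.30934 m/s, perpendicular to OA.
Rod angle: sinφ = −(r/L) sinθ ⇒ φ = -12.314°; ω_rod = −rω cosθ/√(L²−r²sin²θ) = +0.38417 rad/s.
V_P = V_A + ω_rod × AP, with AP = 0.1174 m along the rod.
Components: V_Px = −rω sinθ − a·ω_rod·sinφ = -0.29118 m/s;  V_Py = rω cosθ + a·ω_rod·cosφ = -0.02815 m/s.
|V_P| = √(V_Px² + V_Py²) = 0.29253 m/s.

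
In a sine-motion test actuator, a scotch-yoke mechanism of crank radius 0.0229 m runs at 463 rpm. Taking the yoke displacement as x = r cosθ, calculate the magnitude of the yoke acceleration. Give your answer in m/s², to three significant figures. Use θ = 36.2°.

43.4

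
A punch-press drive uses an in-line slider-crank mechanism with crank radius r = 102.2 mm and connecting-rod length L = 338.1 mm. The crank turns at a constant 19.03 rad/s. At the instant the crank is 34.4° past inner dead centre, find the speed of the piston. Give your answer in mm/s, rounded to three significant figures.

ω = 19.03 rad/s
For an in-line slider-crank, x = r cosθ + √(L² − r² sin²θ), so v = −rω sinθ·[1 + r cosθ/√(L² − r² sin²θ)].
With r = 0.1022 m, L = 0.3381 m, θ = 34.4°: √(L² − r² sin²θ) = 0.33313 m.
v = −0.1022·19.03·0.56497·[1 + 0.1022·0.82511/0.33313] = -1.3769 m/s.
|v| = 1.3769 m/s = 1376.9 mm/s.

1380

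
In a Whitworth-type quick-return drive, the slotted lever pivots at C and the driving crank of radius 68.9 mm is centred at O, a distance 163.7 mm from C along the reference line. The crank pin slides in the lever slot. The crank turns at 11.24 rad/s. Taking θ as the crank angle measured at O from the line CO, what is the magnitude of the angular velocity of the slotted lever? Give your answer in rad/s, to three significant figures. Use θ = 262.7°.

1.30

ω = 11.24 rad/s
Crank pin A relative to C: A = (d + r cosθ, r sinθ); lever angle φ = atan2(r sinθ, d + r cosθ).
Differentiating tanφ: φ̇ = rω(d cosθ + r)/(d² + r² + 2dr cosθ).
d² + r² + 2dr cosθ = |CA|² = 0.0286786 m²;  d cosθ + r = +0.0481 m.
|ω_lever| = |0.0689·11.24·+0.0481| / 0.0286786 = 1.2989 rad/s.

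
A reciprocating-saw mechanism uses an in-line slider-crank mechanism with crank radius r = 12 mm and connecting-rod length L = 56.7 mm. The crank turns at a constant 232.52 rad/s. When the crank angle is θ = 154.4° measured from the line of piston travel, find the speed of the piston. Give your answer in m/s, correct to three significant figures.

ω = 232.5 rad/s
For an in-line slider-crank, x = r cosθ + √(L² − r² sin²θ), so v = −rω sinθ·[1 + r cosθ/√(L² − r² sin²θ)].
With r = 0.012 m, L = 0.0567 m, θ = 154.4°: √(L² − r² sin²θ) = 0.056462 m.
v = −0.012·232.5·0.43209·[1 + 0.012·-0.90183/0.056462] = -0.97454 m/s.
|v| = 0.97454 m/s.

0.975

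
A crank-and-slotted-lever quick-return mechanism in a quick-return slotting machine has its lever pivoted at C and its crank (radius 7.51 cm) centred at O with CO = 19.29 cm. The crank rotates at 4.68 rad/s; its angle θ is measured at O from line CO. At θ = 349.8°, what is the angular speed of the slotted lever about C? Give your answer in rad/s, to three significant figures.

ω = 4.68 rad/s
Crank pin A relative to C: A = (d + r cosθ, r sinθ); lever angle φ = atan2(r sinθ, d + r cosθ).
Differentiating tanφ: φ̇ = rω(d cosθ + r)/(d² + r² + 2dr cosθ).
d² + r² + 2dr cosθ = |CA|² = 0.0713661 m²;  d cosθ + r = +0.26495 m.
|ω_lever| = |0.0751·4.68·+0.26495| / 0.0713661 = 1.3048 rad/s.

1.30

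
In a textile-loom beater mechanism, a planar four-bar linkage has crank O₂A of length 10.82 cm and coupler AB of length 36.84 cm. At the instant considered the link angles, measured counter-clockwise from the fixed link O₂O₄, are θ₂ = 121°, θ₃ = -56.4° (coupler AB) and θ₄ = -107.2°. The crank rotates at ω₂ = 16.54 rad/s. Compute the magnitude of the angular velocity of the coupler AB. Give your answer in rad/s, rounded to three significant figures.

ω₂ = 16.54 rad/s
Differentiating the loop-closure r₂e^{iθ₂}+r₃e^{iθ₃}=r₁+r₄e^{iθ₄} gives r₂ω₂e^{iθ₂}+r₃ω₃e^{iθ₃}=r₄ω₄e^{iθ₄}.
Eliminating the other unknown: ω₃ = r₂ω₂ sin(θ₄−θ₂) / [r₃ sin(θ₃−θ₄)].
Numerator sine = +0.74548; denominator sine = +0.77494.
Result = 0.1082·16.54·(+0.74548) / (0.3684·(+0.77494)) = +4.6731 rad/s; magnitude 4.6731 rad/s.

4.67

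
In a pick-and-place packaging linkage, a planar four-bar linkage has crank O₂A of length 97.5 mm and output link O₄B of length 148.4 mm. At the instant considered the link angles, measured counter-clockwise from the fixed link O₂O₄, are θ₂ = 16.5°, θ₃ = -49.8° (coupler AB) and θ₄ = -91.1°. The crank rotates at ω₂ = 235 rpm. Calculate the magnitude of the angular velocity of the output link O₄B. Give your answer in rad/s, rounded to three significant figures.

ω₂ = 24.61 rad/s (from 235 rpm).
Differentiating the loop-closure r₂e^{iθ₂}+r₃e^{iθ₃}=r₁+r₄e^{iθ₄} gives r₂ω₂e^{iθ₂}+r₃ω₃e^{iθ₃}=r₄ω₄e^{iθ₄}.
Eliminating the other unknown: ω₄ = r₂ω₂ sin(θ₂−θ₃) / [r₄ sin(θ₄−θ₃)].
Numerator sine = +0.91566; denominator sine = -0.66000.
Result = 0.0975·24.61·(+0.91566) / (0.1484·(-0.66000)) = -22.431 rad/s; magnitude 22.431 rad/s.

22.4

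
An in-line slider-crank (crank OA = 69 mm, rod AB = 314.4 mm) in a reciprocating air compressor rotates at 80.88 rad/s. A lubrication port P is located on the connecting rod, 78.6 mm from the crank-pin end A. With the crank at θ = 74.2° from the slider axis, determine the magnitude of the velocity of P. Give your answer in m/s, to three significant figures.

ω = 80.88 rad/s.  Crank-pin speed |V_A| = rω = 5.5807 m/s, perpendicular to OA.
Rod angle: sinφ = −(r/L) sinθ ⇒ φ = -12.191°; ω_rod = −rω cosθ/√(L²−r²sin²θ) = -4.9446 rad/s.
V_P = V_A + ω_rod × AP, with AP = 0.0786 m along the rod.
Components: V_Px = −rω sinθ − a·ω_rod·sinφ = -5.4519 m/s;  V_Py = rω cosθ + a·ω_rod·cosφ = +1.1396 m/s.
|V_P| = √(V_Px² + V_Py²) = 5.5698 m/s.

5.57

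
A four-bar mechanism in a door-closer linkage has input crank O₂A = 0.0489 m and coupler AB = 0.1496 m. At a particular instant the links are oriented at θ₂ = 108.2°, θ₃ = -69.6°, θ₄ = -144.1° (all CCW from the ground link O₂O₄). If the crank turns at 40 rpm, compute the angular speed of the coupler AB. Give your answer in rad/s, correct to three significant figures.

ω₂ = 4.189 rad/s (from 40 rpm).
Differentiating the loop-closure r₂e^{iθ₂}+r₃e^{iθ₃}=r₁+r₄e^{iθ₄} gives r₂ω₂e^{iθ₂}+r₃ω₃e^{iθ₃}=r₄ω₄e^{iθ₄}.
Eliminating the other unknown: ω₃ = r₂ω₂ sin(θ₄−θ₂) / [r₃ sin(θ₃−θ₄)].
Numerator sine = +0.95266; denominator sine = +0.96363.
Result = 0.0489·4.189·(+0.95266) / (0.1496·(+0.96363)) = +1.3536 rad/s; magnitude 1.3536 rad/s.

1.35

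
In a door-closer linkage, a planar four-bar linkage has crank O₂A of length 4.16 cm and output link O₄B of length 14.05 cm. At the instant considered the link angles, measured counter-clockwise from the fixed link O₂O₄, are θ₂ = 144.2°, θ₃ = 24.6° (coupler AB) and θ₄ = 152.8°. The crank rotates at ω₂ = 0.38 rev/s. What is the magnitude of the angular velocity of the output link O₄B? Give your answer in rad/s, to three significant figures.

0.782

ω₂ = 2.388 rad/s (from 0.38 rev/s).
Differentiating the loop-closure r₂e^{iθ₂}+r₃e^{iθ₃}=r₁+r₄e^{iθ₄} gives r₂ω₂e^{iθ₂}+r₃ω₃e^{iθ₃}=r₄ω₄e^{iθ₄}.
Eliminating the other unknown: ω₄ = r₂ω₂ sin(θ₂−θ₃) / [r₄ sin(θ₄−θ₃)].
Numerator sine = +0.86949; denominator sine = +0.78586.
Result = 0.0416·2.388·(+0.86949) / (0.1405·(+0.78586)) = +0.78218 rad/s; magnitude 0.78218 rad/s.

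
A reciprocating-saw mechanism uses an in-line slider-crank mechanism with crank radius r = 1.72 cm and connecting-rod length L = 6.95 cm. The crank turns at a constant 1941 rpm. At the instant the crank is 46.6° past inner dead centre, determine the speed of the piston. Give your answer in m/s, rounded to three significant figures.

2.98

ω = 2π·1941/60 = 203.3 rad/s
For an in-line slider-crank, x = r cosθ + √(L² − r² sin²θ), so v = −rω sinθ·[1 + r cosθ/√(L² − r² sin²θ)].
With r = 0.0172 m, L = 0.0695 m, θ = 46.6°: √(L² − r² sin²θ) = 0.068367 m.
v = −0.0172·203.3·0.72657·[1 + 0.0172·0.68709/0.068367] = -2.9793 m/s.
|v| = 2.9793 m/s.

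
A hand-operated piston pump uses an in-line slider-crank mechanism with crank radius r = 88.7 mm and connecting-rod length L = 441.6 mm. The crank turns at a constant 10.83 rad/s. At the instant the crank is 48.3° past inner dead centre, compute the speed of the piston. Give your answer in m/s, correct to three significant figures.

0.814

ω = 10.83 rad/s
For an in-line slider-crank, x = r cosθ + √(L² − r² sin²θ), so v = −rω sinθ·[1 + r cosθ/√(L² − r² sin²θ)].
With r = 0.0887 m, L = 0.4416 m, θ = 48.3°: √(L² − r² sin²θ) = 0.43661 m.
v = −0.0887·10.83·0.74664·[1 + 0.0887·0.66523/0.43661] = -0.81417 m/s.
|v| = 0.81417 m/s.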